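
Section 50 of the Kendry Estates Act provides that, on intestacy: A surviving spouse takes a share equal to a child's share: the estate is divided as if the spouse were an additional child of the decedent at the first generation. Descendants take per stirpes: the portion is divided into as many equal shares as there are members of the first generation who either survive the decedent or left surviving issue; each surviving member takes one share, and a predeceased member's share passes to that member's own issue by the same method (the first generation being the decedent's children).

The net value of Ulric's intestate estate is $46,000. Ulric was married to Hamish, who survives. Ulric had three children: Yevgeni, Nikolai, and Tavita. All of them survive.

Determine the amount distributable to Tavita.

The spouse counts as an additional share at the children's level, so there are 4 primary shares of $11,500. Hamish takes one such share ($11,500).
The children's combined portion ($34,500) is divided into 3 shares of $11,500: Yevgeni, Nikolai, and Tavita each take $11,500.

Tavita receives $11,500.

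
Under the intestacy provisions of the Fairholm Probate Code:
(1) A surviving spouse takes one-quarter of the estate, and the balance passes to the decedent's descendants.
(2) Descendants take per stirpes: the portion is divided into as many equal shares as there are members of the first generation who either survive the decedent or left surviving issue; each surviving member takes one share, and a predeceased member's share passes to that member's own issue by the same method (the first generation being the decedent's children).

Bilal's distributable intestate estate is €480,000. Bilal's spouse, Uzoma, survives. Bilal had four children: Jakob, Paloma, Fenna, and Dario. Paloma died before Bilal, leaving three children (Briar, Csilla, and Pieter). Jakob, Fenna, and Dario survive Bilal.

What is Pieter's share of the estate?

Pieter receives €30,000.

Uzoma takes one-quarter of €480,000 = €120,000. The remaining €360,000 passes to the descendants.
The descendants' portion (€360,000) is divided into 4 shares of €90,000: Jakob, Fenna, and Dario each take €90,000; Paloma's €90,000 share passes to Paloma's issue.
Paloma's share (€90,000) is divided into 3 shares of €30,000: Briar, Csilla, and Pieter each take €30,000.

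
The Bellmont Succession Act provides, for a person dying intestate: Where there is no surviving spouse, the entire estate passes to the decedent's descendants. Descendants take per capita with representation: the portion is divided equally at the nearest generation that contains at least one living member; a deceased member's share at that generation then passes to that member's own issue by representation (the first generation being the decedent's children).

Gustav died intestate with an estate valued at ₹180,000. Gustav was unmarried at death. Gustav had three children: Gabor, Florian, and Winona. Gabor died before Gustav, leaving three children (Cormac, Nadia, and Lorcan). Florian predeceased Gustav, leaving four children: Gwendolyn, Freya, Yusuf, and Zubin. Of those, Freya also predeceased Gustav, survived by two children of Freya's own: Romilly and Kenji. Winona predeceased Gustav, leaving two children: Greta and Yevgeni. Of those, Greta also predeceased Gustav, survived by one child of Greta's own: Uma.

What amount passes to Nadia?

The entire ₹180,000 passes to the descendants.
No child survives, so the initial division is made at the grandchildren's generation.
That amount (₹180,000) is divided into 9 shares of ₹20,000: Cormac, Nadia, Lorcan, Gwendolyn, Yusuf, Zubin, and Yevgeni each take ₹20,000; Freya's ₹20,000 share passes to Freya's issue; Greta's ₹20,000 share passes to Greta's issue.
Freya's share (₹20,000) is divided into 2 shares of ₹10,000: Romilly and Kenji each take ₹10,000.
Greta's share (₹20,000) passes entirely to Uma.

Nadia receives ₹20,000.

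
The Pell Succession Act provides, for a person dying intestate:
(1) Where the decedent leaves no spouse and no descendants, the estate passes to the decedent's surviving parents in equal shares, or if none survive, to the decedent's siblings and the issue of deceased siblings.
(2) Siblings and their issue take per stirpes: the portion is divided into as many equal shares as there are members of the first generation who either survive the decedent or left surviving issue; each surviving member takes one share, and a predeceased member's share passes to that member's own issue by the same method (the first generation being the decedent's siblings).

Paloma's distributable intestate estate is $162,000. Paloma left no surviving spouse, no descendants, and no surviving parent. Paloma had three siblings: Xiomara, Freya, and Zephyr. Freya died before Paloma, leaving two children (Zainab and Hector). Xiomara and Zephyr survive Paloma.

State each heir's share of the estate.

Xiomara: $54,000; Zainab: $27,000; Hector: $27,000; Zephyr: $54,000

The entire $162,000 passes to the siblings and their issue.
That amount ($162,000) is divided into 3 shares of $54,000: Xiomara and Zephyr each take $54,000; Freya's $54,000 share passes to Freya's issue.
Freya's share ($54,000) is divided into 2 shares of $27,000: Zainab and Hector each take $27,000.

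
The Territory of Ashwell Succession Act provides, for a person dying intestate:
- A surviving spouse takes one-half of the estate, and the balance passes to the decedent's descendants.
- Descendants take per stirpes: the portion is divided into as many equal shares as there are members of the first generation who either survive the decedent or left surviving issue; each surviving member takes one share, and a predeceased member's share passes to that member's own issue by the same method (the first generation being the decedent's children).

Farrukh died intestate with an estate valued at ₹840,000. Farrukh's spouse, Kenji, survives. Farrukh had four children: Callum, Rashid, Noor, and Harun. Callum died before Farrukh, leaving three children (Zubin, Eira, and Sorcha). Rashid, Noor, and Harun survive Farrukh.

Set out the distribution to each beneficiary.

Kenji: ₹420,000; Zubin: ₹35,000; Eira: ₹35,000; Sorcha: ₹35,000; Rashid: ₹105,000; Noor: ₹105,000; Harun: ₹105,000

Kenji takes one-half of ₹840,000 = ₹420,000. The remaining ₹420,000 passes to the descendants.
The descendants' portion (₹420,000) is divided into 4 shares of ₹105,000: Rashid, Noor, and Harun each take ₹105,000; Callum's ₹105,000 share passes to Callum's issue.
Callum's share (₹105,000) is divided into 3 shares of ₹35,000: Zubin, Eira, and Sorcha each take ₹35,000.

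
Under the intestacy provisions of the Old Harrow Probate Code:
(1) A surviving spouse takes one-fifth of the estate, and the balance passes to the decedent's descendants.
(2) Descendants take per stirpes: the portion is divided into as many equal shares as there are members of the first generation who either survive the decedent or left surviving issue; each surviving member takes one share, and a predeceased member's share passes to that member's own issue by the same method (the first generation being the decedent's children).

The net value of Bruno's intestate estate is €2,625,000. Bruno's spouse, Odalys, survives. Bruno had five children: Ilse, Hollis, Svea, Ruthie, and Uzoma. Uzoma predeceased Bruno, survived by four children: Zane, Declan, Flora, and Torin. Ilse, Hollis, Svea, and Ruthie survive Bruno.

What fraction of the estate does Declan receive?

Declan receives 1/25 of the estate.

Odalys takes one-fifth of €2,625,000 = €525,000. The remaining €2,100,000 passes to the descendants.
The descendants' portion (€2,100,000) is divided into 5 shares of €420,000: Ilse, Hollis, Svea, and Ruthie each take €420,000; Uzoma's €420,000 share passes to Uzoma's issue.
Uzoma's share (€420,000) is divided into 4 shares of €105,000: Zane, Declan, Flora, and Torin each take €105,000.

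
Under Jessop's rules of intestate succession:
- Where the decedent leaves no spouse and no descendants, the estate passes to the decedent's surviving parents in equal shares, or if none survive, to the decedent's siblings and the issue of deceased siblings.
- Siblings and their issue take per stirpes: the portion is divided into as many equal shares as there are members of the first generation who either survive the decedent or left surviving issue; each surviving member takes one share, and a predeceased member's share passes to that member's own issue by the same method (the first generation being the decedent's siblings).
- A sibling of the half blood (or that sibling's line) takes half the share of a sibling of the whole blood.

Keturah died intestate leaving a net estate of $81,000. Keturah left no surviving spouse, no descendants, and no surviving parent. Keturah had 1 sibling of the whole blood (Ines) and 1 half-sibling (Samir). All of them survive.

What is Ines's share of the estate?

The entire $81,000 passes to the siblings and their issue.
Counting each half-blood sibling's line as half a unit, there are 3/2 units in $81,000, so one unit is $54,000. Whole-blood lines (Ines) take $54,000 each; half-blood lines (Samir) take $27,000 each.

Ines receives $54,000.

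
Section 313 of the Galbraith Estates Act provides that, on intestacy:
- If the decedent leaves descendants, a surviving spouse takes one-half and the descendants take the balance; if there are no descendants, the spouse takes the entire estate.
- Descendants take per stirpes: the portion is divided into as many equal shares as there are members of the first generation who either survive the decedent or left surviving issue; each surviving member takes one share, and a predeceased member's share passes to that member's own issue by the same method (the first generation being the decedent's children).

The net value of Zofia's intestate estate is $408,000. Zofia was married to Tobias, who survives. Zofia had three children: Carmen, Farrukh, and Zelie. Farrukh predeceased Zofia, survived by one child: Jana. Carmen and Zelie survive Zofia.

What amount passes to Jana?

Jana receives $68,000.

Tobias takes one-half of $408,000 = $204,000. The remaining $204,000 passes to the descendants.
The descendants' portion ($204,000) is divided into 3 shares of $68,000: Carmen and Zelie each take $68,000; Farrukh's $68,000 share passes to Farrukh's issue.
Farrukh's share ($68,000) passes entirely to Jana.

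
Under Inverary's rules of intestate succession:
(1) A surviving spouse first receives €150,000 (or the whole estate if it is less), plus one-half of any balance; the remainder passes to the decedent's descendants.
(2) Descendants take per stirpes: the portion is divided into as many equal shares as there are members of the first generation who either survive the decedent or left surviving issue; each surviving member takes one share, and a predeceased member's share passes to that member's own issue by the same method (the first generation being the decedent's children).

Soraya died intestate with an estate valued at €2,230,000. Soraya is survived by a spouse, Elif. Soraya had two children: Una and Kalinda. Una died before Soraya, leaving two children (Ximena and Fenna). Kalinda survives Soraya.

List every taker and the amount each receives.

Elif first takes €150,000, leaving a balance of €2,080,000. Elif then takes one-half of the balance (€1,040,000), for a total of €1,190,000. The remaining €1,040,000 passes to the descendants.
The descendants' portion (€1,040,000) is divided into 2 shares of €520,000: Kalinda takes €520,000; Una's €520,000 share passes to Una's issue.
Una's share (€520,000) is divided into 2 shares of €260,000: Ximena and Fenna each take €260,000.

Elif: €1,190,000; Ximena: €260,000; Fenna: €260,000; Kalinda: €520,000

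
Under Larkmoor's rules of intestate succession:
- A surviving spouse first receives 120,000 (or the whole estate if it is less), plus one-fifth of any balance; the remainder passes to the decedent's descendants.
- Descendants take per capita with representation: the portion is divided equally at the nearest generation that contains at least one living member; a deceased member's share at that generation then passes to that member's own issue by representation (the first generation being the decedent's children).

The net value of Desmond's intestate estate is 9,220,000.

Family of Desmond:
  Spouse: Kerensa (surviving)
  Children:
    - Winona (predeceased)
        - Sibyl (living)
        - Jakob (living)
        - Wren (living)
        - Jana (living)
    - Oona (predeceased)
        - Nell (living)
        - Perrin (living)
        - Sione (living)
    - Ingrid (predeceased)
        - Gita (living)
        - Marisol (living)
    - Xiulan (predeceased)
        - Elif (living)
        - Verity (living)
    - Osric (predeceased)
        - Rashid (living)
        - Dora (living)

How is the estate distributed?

Kerensa: 1,940,000; Sibyl: 560,000; Jakob: 560,000; Wren: 560,000; Jana: 560,000; Nell: 560,000; Perrin: 560,000; Sione: 560,000; Gita: 560,000; Marisol: 560,000; Elif: 560,000; Verity: 560,000; Rashid: 560,000; Dora: 560,000

Kerensa first takes 120,000, leaving a balance of 9,100,000. Kerensa then takes one-fifth of the balance (1,820,000), for a total of 1,940,000. The remaining 7,280,000 passes to the descendants.
No child survives, so the initial division is made at the grandchildren's generation.
The descendants' portion (7,280,000) is divided into 13 shares of 560,000: Sibyl, Jakob, Wren, Jana, Nell, Perrin, Sione, Gita, Marisol, Elif, Verity, Rashid, and Dora each take 560,000.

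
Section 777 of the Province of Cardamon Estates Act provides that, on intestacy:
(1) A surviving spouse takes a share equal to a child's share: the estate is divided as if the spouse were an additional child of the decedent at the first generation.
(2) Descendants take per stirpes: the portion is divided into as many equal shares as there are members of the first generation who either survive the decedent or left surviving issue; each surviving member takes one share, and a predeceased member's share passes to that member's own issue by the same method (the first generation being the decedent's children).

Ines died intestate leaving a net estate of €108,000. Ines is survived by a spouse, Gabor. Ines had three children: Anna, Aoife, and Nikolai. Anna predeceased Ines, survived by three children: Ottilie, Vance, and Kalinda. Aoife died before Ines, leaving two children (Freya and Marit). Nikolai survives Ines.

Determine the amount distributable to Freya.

Freya receives €13,500.

The spouse counts as an additional share at the children's level, so there are 4 primary shares of €27,000. Gabor takes one such share (€27,000).
The children's combined portion (€81,000) is divided into 3 shares of €27,000: Nikolai takes €27,000; Anna's €27,000 share passes to Anna's issue; Aoife's €27,000 share passes to Aoife's issue.
Anna's share (€27,000) is divided into 3 shares of €9,000: Ottilie, Vance, and Kalinda each take €9,000.
Aoife's share (€27,000) is divided into 2 shares of €13,500: Freya and Marit each take €13,500.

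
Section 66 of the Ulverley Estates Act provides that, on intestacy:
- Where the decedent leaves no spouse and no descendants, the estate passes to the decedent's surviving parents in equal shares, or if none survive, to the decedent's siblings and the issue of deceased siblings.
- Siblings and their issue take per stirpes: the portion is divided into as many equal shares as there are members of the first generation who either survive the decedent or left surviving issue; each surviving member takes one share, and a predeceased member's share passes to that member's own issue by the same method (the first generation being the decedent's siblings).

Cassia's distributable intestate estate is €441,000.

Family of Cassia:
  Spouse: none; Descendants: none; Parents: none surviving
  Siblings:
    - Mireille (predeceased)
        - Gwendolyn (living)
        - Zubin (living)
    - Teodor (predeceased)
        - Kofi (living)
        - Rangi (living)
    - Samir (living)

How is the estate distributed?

Gwendolyn: €73,500; Zubin: €73,500; Kofi: €73,500; Rangi: €73,500; Samir: €147,000

The entire €441,000 passes to the siblings and their issue.
That amount (€441,000) is divided into 3 shares of €147,000: Samir takes €147,000; Mireille's €147,000 share passes to Mireille's issue; Teodor's €147,000 share passes to Teodor's issue.
Mireille's share (€147,000) is divided into 2 shares of €73,500: Gwendolyn and Zubin each take €73,500.
Teodor's share (€147,000) is divided into 2 shares of €73,500: Kofi and Rangi each take €73,500.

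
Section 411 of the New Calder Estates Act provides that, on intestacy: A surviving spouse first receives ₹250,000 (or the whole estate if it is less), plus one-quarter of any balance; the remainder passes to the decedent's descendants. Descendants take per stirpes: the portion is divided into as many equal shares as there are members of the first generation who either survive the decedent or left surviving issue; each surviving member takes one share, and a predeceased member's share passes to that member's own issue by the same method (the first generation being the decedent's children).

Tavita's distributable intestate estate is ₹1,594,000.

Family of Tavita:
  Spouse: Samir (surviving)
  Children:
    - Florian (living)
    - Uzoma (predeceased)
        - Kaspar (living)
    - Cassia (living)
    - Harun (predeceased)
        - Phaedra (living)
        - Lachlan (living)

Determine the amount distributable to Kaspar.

Kaspar receives ₹252,000.

Samir first takes ₹250,000, leaving a balance of ₹1,344,000. Samir then takes one-quarter of the balance (₹336,000), for a total of ₹586,000. The remaining ₹1,008,000 passes to the descendants.
The descendants' portion (₹1,008,000) is divided into 4 shares of ₹252,000: Florian and Cassia each take ₹252,000; Uzoma's ₹252,000 share passes to Uzoma's issue; Harun's ₹252,000 share passes to Harun's issue.
Uzoma's share (₹252,000) passes entirely to Kaspar.
Harun's share (₹252,000) is divided into 2 shares of ₹126,000: Phaedra and Lachlan each take ₹126,000.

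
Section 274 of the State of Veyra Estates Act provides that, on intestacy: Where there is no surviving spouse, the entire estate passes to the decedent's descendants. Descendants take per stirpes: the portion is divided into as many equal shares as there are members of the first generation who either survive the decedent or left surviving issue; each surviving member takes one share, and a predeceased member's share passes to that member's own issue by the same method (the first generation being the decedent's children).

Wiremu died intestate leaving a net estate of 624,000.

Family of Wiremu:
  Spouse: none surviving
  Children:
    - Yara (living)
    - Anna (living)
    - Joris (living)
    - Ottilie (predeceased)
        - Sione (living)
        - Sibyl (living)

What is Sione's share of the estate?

Sione receives 78,000.

The entire 624,000 passes to the descendants.
That amount (624,000) is divided into 4 shares of 156,000: Yara, Anna, and Joris each take 156,000; Ottilie's 156,000 share passes to Ottilie's issue.
Ottilie's share (156,000) is divided into 2 shares of 78,000: Sione and Sibyl each take 78,000.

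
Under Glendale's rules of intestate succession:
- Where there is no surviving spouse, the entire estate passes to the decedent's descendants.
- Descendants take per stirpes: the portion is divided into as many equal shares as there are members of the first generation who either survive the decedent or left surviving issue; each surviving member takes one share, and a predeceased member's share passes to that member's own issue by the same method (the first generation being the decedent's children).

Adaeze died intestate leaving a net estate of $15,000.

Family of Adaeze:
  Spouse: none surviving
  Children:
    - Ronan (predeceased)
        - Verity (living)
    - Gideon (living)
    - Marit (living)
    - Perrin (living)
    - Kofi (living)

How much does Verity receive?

The entire $15,000 passes to the descendants.
That amount ($15,000) is divided into 5 shares of $3,000: Gideon, Marit, Perrin, and Kofi each take $3,000; Ronan's $3,000 share passes to Ronan's issue.
Ronan's share ($3,000) passes entirely to Verity.

Verity receives $3,000.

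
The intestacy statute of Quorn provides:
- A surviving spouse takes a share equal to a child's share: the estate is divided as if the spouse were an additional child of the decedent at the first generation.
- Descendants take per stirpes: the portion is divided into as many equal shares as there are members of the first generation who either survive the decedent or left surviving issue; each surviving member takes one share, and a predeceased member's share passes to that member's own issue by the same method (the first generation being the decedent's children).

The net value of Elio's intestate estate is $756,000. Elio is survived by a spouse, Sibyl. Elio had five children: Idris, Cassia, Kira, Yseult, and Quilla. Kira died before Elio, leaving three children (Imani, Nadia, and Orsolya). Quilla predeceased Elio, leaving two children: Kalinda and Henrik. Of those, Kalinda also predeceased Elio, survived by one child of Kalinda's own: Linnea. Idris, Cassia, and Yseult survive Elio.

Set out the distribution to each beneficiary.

The spouse counts as an additional share at the children's level, so there are 6 primary shares of $126,000. Sibyl takes one such share ($126,000).
The children's combined portion ($630,000) is divided into 5 shares of $126,000: Idris, Cassia, and Yseult each take $126,000; Kira's $126,000 share passes to Kira's issue; Quilla's $126,000 share passes to Quilla's issue.
Kira's share ($126,000) is divided into 3 shares of $42,000: Imani, Nadia, and Orsolya each take $42,000.
Quilla's share ($126,000) is divided into 2 shares of $63,000: Henrik takes $63,000; Kalinda's $63,000 share passes to Kalinda's issue.
Kalinda's share ($63,000) passes entirely to Linnea.

Sibyl: $126,000; Idris: $126,000; Cassia: $126,000; Imani: $42,000; Nadia: $42,000; Orsolya: $42,000; Yseult: $126,000; Linnea: $63,000; Henrik: $63,000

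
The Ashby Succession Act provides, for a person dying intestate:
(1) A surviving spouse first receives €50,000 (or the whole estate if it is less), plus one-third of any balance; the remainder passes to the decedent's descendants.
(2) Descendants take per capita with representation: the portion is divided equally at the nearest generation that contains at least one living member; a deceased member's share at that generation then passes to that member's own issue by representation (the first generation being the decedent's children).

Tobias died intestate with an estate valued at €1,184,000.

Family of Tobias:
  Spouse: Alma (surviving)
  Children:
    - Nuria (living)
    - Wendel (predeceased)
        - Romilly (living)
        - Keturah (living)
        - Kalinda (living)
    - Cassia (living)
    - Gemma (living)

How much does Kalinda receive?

Alma first takes €50,000, leaving a balance of €1,134,000. Alma then takes one-third of the balance (€378,000), for a total of €428,000. The remaining €756,000 passes to the descendants.
The descendants' portion (€756,000) is divided into 4 shares of €189,000: Nuria, Cassia, and Gemma each take €189,000; Wendel's €189,000 share passes to Wendel's issue.
Wendel's share (€189,000) is divided into 3 shares of €63,000: Romilly, Keturah, and Kalinda each take €63,000.

Kalinda receives €63,000.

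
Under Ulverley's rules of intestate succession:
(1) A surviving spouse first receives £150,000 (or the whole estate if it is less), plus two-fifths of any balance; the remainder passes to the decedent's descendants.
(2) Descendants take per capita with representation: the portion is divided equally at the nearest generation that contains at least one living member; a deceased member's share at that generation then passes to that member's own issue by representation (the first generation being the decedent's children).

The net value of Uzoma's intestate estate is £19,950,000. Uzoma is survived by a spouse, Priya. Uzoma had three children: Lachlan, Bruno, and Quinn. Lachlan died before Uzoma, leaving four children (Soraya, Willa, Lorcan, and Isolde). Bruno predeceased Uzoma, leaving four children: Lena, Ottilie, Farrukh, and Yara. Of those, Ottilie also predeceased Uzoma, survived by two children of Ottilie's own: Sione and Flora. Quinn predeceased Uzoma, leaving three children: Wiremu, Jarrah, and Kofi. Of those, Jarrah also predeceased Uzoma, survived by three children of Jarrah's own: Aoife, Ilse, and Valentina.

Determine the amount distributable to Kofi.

Priya first takes £150,000, leaving a balance of £19,800,000. Priya then takes two-fifths of the balance (£7,920,000), for a total of £8,070,000. The remaining £11,880,000 passes to the descendants.
No child survives, so the initial division is made at the grandchildren's generation.
The descendants' portion (£11,880,000) is divided into 11 shares of £1,080,000: Soraya, Willa, Lorcan, Isolde, Lena, Farrukh, Yara, Wiremu, and Kofi each take £1,080,000; Ottilie's £1,080,000 share passes to Ottilie's issue; Jarrah's £1,080,000 share passes to Jarrah's issue.
Ottilie's share (£1,080,000) is divided into 2 shares of £540,000: Sione and Flora each take £540,000.
Jarrah's share (£1,080,000) is divided into 3 shares of £360,000: Aoife, Ilse, and Valentina each take £360,000.

Kofi receives £1,080,000.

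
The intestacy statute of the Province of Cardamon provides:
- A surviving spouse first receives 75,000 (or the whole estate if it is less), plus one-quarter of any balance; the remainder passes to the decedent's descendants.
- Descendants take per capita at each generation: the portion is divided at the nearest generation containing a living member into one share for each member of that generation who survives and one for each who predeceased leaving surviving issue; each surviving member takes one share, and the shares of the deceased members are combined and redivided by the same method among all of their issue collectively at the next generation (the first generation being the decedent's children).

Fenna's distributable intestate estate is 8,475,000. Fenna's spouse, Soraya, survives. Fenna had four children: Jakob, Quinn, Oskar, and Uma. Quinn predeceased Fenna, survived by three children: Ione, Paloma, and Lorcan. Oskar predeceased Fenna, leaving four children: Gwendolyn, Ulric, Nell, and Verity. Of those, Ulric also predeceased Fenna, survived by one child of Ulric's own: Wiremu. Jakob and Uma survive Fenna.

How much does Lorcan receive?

Lorcan receives 450,000.

Soraya first takes 75,000, leaving a balance of 8,400,000. Soraya then takes one-quarter of the balance (2,100,000), for a total of 2,175,000. The remaining 6,300,000 passes to the descendants.
The descendants' portion (6,300,000) is divided at the children's generation into 4 shares of 1,575,000. Jakob and Uma each take 1,575,000. The 2 shares of the deceased (Quinn and Oskar) are combined into a pool of 3,150,000.
That pool (3,150,000) is divided at the grandchildren's generation into 7 shares of 450,000. Ione, Paloma, Lorcan, Gwendolyn, Nell, and Verity each take 450,000. The remaining share for the deceased Ulric (450,000) is carried to the next generation.
That pool (450,000) passes entirely to Wiremu, the sole taker at the great-grandchildren's generation.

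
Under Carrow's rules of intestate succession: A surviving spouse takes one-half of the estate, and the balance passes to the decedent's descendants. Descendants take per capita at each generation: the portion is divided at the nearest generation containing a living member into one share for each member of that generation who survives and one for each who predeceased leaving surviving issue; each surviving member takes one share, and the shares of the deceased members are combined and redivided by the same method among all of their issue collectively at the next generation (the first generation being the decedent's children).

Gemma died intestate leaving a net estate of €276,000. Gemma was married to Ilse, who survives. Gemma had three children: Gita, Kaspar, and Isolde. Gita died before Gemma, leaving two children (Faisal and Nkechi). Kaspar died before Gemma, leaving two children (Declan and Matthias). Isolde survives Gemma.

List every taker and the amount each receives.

Ilse takes one-half of €276,000 = €138,000. The remaining €138,000 passes to the descendants.
The descendants' portion (€138,000) is divided at the children's generation into 3 shares of €46,000. Isolde takes €46,000. The 2 shares of the deceased (Gita and Kaspar) are combined into a pool of €92,000.
That pool (€92,000) is divided at the grandchildren's generation equally among Faisal, Nkechi, Declan, and Matthias: €23,000 each.

Ilse: €138,000; Faisal: €23,000; Nkechi: €23,000; Declan: €23,000; Matthias: €23,000; Isolde: €46,000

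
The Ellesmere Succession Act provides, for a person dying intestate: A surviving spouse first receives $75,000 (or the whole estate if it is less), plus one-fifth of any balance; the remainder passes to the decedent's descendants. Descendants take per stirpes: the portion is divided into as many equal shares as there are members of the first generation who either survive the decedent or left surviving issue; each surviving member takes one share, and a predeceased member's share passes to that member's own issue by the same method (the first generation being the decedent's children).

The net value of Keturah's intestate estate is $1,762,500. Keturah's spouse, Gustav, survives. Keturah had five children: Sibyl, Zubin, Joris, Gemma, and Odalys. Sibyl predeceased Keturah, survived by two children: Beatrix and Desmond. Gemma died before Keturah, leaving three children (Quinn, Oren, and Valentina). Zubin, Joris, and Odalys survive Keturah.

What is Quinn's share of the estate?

Gustav first takes $75,000, leaving a balance of $1,687,500. Gustav then takes one-fifth of the balance ($337,500), for a total of $412,500. The remaining $1,350,000 passes to the descendants.
The descendants' portion ($1,350,000) is divided into 5 shares of $270,000: Zubin, Joris, and Odalys each take $270,000; Sibyl's $270,000 share passes to Sibyl's issue; Gemma's $270,000 share passes to Gemma's issue.
Sibyl's share ($270,000) is divided into 2 shares of $135,000: Beatrix and Desmond each take $135,000.
Gemma's share ($270,000) is divided into 3 shares of $90,000: Quinn, Oren, and Valentina each take $90,000.

Quinn receives $90,000.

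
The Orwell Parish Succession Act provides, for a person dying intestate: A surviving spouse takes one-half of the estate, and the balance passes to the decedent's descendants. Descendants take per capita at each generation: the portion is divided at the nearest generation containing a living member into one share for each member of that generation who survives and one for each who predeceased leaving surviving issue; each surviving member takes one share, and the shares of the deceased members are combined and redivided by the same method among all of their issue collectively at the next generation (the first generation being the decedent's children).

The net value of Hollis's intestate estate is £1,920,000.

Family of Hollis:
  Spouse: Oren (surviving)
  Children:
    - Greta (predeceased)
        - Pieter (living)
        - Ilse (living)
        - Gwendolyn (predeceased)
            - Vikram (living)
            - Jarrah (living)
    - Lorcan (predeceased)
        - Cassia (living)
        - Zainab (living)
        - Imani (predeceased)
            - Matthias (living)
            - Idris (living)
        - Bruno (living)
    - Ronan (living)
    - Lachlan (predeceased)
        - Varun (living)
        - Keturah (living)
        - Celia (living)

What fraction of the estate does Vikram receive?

Vikram receives 3/160 of the estate.

Oren takes one-half of £1,920,000 = £960,000. The remaining £960,000 passes to the descendants.
The descendants' portion (£960,000) is divided at the children's generation into 4 shares of £240,000. Ronan takes £240,000. The 3 shares of the deceased (Greta, Lorcan, and Lachlan) are combined into a pool of £720,000.
That pool (£720,000) is divided at the grandchildren's generation into 10 shares of £72,000. Pieter, Ilse, Cassia, Zainab, Bruno, Varun, Keturah, and Celia each take £72,000. The 2 shares of the deceased (Gwendolyn and Imani) are combined into a pool of £144,000.
That pool (£144,000) is divided at the great-grandchildren's generation equally among Vikram, Jarrah, Matthias, and Idris: £36,000 each.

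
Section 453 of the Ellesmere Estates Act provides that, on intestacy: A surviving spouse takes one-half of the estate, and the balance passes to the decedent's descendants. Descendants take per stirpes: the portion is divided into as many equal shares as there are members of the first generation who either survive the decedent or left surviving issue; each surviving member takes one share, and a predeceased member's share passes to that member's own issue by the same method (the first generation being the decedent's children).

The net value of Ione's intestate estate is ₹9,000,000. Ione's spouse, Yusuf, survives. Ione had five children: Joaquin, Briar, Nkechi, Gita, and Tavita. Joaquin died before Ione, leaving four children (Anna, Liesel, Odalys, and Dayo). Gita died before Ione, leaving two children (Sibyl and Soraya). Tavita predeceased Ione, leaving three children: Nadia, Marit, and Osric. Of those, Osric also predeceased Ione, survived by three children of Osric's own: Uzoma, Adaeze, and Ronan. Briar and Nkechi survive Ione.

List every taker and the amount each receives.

Yusuf: ₹4,500,000; Anna: ₹225,000; Liesel: ₹225,000; Odalys: ₹225,000; Dayo: ₹225,000; Briar: ₹900,000; Nkechi: ₹900,000; Sibyl: ₹450,000; Soraya: ₹450,000; Nadia: ₹300,000; Marit: ₹300,000; Uzoma: ₹100,000; Adaeze: ₹100,000; Ronan: ₹100,000

Yusuf takes one-half of ₹9,000,000 = ₹4,500,000. The remaining ₹4,500,000 passes to the descendants.
The descendants' portion (₹4,500,000) is divided into 5 shares of ₹900,000: Briar and Nkechi each take ₹900,000; Joaquin's ₹900,000 share passes to Joaquin's issue; Gita's ₹900,000 share passes to Gita's issue; Tavita's ₹900,000 share passes to Tavita's issue.
Joaquin's share (₹900,000) is divided into 4 shares of ₹225,000: Anna, Liesel, Odalys, and Dayo each take ₹225,000.
Gita's share (₹900,000) is divided into 2 shares of ₹450,000: Sibyl and Soraya each take ₹450,000.
Tavita's share (₹900,000) is divided into 3 shares of ₹300,000: Nadia and Marit each take ₹300,000; Osric's ₹300,000 share passes to Osric's issue.
Osric's share (₹300,000) is divided into 3 shares of ₹100,000: Uzoma, Adaeze, and Ronan each take ₹100,000.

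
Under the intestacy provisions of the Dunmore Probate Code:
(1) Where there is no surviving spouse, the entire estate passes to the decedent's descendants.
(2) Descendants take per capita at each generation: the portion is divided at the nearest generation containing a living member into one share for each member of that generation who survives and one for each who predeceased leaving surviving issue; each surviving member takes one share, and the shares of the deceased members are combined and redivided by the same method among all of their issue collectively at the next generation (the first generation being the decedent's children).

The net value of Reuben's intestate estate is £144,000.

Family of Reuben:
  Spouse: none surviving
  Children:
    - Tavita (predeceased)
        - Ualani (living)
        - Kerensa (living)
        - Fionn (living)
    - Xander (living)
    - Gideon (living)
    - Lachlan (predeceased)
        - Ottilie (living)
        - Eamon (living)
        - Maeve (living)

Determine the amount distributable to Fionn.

Fionn receives £12,000.

The entire £144,000 passes to the descendants.
That amount (£144,000) is divided at the children's generation into 4 shares of £36,000. Xander and Gideon each take £36,000. The 2 shares of the deceased (Tavita and Lachlan) are combined into a pool of £72,000.
That pool (£72,000) is divided at the grandchildren's generation equally among Ualani, Kerensa, Fionn, Ottilie, Eamon, and Maeve: £12,000 each.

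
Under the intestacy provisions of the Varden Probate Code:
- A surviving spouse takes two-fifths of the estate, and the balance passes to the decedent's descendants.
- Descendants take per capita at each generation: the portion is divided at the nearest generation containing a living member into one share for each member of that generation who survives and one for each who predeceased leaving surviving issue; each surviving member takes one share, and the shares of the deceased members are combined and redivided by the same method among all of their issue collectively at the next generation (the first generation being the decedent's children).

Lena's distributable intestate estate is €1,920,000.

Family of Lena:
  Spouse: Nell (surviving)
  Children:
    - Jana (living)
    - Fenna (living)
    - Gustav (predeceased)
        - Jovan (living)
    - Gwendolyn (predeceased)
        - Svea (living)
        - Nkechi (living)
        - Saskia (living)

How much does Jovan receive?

Jovan receives €144,000.

Nell takes two-fifths of €1,920,000 = €768,000. The remaining €1,152,000 passes to the descendants.
The descendants' portion (€1,152,000) is divided at the children's generation into 4 shares of €288,000. Jana and Fenna each take €288,000. The 2 shares of the deceased (Gustav and Gwendolyn) are combined into a pool of €576,000.
That pool (€576,000) is divided at the grandchildren's generation equally among Jovan, Svea, Nkechi, and Saskia: €144,000 each.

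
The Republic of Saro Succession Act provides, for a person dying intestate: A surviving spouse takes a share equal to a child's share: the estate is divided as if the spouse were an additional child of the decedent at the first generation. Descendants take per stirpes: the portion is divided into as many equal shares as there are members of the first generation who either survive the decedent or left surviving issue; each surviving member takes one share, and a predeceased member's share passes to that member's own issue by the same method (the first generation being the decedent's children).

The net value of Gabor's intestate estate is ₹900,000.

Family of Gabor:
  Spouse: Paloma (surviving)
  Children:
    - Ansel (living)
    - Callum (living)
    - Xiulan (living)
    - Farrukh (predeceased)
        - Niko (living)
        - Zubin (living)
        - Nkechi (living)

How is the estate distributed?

The spouse counts as an additional share at the children's level, so there are 5 primary shares of ₹180,000. Paloma takes one such share (₹180,000).
The children's combined portion (₹720,000) is divided into 4 shares of ₹180,000: Ansel, Callum, and Xiulan each take ₹180,000; Farrukh's ₹180,000 share passes to Farrukh's issue.
Farrukh's share (₹180,000) is divided into 3 shares of ₹60,000: Niko, Zubin, and Nkechi each take ₹60,000.

Paloma: ₹180,000; Ansel: ₹180,000; Callum: ₹180,000; Xiulan: ₹180,000; Niko: ₹60,000; Zubin: ₹60,000; Nkechi: ₹60,000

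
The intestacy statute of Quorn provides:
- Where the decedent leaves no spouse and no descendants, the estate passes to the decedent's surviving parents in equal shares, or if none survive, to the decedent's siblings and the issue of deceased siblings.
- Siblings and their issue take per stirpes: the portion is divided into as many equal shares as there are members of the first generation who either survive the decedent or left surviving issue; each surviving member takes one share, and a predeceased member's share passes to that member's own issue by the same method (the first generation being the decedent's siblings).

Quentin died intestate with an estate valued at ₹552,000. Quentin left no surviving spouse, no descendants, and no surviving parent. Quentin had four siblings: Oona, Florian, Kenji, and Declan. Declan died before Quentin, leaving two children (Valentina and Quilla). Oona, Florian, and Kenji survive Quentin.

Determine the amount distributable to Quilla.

Quilla receives ₹69,000.

The entire ₹552,000 passes to the siblings and their issue.
That amount (₹552,000) is divided into 4 shares of ₹138,000: Oona, Florian, and Kenji each take ₹138,000; Declan's ₹138,000 share passes to Declan's issue.
Declan's share (₹138,000) is divided into 2 shares of ₹69,000: Valentina and Quilla each take ₹69,000.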